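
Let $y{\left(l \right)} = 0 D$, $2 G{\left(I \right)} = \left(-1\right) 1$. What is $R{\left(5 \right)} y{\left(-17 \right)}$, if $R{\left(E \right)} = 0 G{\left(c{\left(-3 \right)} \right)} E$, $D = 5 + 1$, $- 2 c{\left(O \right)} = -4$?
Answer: $0$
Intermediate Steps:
$c{\left(O \right)} = 2$ ($c{\left(O \right)} = \left(- \frac{1}{2}\right) \left(-4\right) = 2$)
$G{\left(I \right)} = - \frac{1}{2}$ ($G{\left(I \right)} = \frac{\left(-1\right) 1}{2} = \frac{1}{2} \left(-1\right) = - \frac{1}{2}$)
$D = 6$
$R{\left(E \right)} = 0$ ($R{\left(E \right)} = 0 \left(- \frac{1}{2}\right) E = 0 E = 0$)
$y{\left(l \right)} = 0$ ($y{\left(l \right)} = 0 \cdot 6 = 0$)
$R{\left(5 \right)} y{\left(-17 \right)} = 0 \cdot 0 = 0$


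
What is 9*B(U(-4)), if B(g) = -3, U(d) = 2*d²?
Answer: -27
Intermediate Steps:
9*B(U(-4)) = 9*(-3) = -27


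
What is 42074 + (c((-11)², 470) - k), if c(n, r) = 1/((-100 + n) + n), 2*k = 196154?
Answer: -7952425/142 ≈ -56003.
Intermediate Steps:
k = 98077 (k = (½)*196154 = 98077)
c(n, r) = 1/(-100 + 2*n)
42074 + (c((-11)², 470) - k) = 42074 + (1/(2*(-50 + (-11)²)) - 1*98077) = 42074 + (1/(2*(-50 + 121)) - 98077) = 42074 + ((½)/71 - 98077) = 42074 + ((½)*(1/71) - 98077) = 42074 + (1/142 - 98077) = 42074 - 13926933/142 = -7952425/142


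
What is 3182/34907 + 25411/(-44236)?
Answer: -746262825/1544146052 ≈ -0.48328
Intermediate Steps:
3182/34907 + 25411/(-44236) = 3182*(1/34907) + 25411*(-1/44236) = 3182/34907 - 25411/44236 = -746262825/1544146052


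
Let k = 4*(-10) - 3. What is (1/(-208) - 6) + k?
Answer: -10193/208 ≈ -49.005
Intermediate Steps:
k = -43 (k = -40 - 3 = -43)
(1/(-208) - 6) + k = (1/(-208) - 6) - 43 = (-1/208 - 6) - 43 = -1249/208 - 43 = -10193/208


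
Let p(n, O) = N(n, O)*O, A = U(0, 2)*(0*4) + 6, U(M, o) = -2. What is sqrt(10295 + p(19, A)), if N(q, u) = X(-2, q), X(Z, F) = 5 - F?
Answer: sqrt(10211) ≈ 101.05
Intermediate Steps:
N(q, u) = 5 - q
A = 6 (A = -0*4 + 6 = -2*0 + 6 = 0 + 6 = 6)
p(n, O) = O*(5 - n) (p(n, O) = (5 - n)*O = O*(5 - n))
sqrt(10295 + p(19, A)) = sqrt(10295 + 6*(5 - 1*19)) = sqrt(10295 + 6*(5 - 19)) = sqrt(10295 + 6*(-14)) = sqrt(10295 - 84) = sqrt(10211)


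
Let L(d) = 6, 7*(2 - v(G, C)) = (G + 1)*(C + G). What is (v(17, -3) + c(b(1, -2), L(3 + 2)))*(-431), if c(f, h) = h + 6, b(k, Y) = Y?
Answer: 9482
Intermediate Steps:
v(G, C) = 2 - (1 + G)*(C + G)/7 (v(G, C) = 2 - (G + 1)*(C + G)/7 = 2 - (1 + G)*(C + G)/7)
c(f, h) = 6 + h
(v(17, -3) + c(b(1, -2), L(3 + 2)))*(-431) = ((2 - ⅐*(-3) - ⅐*17 - ⅐*17² - ⅐*(-3)*17) + (6 + 6))*(-431) = ((2 + 3/7 - 17/7 - ⅐*289 + 51/7) + 12)*(-431) = ((2 + 3/7 - 17/7 - 289/7 + 51/7) + 12)*(-431) = (-34 + 12)*(-431) = -22*(-431) = 9482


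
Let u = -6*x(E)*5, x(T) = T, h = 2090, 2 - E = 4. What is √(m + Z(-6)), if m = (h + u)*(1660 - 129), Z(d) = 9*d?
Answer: 2*√822899 ≈ 1814.3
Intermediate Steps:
E = -2 (E = 2 - 1*4 = 2 - 4 = -2)
u = 60 (u = -6*(-2)*5 = 12*5 = 60)
m = 3291650 (m = (2090 + 60)*(1660 - 129) = 2150*1531 = 3291650)
√(m + Z(-6)) = √(3291650 + 9*(-6)) = √(3291650 - 54) = √3291596 = 2*√822899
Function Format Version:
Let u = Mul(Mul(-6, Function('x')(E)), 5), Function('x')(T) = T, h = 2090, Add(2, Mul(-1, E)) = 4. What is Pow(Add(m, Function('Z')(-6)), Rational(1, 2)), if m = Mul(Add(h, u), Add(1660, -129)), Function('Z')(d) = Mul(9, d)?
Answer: Mul(2, Pow(822899, Rational(1, 2))) ≈ 1814.3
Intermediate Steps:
E = -2 (E = Add(2, Mul(-1, 4)) = Add(2, -4) = -2)
u = 60 (u = Mul(Mul(-6, -2), 5) = Mul(12, 5) = 60)
m = 3291650 (m = Mul(Add(2090, 60), Add(1660, -129)) = Mul(2150, 1531) = 3291650)
Pow(Add(m, Function('Z')(-6)), Rational(1, 2)) = Pow(Add(3291650, Mul(9, -6)), Rational(1, 2)) = Pow(Add(3291650, -54), Rational(1, 2)) = Pow(3291596, Rational(1, 2)) = Mul(2, Pow(822899, Rational(1, 2)))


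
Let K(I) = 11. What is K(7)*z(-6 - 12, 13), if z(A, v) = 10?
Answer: 110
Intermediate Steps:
K(7)*z(-6 - 12, 13) = 11*10 = 110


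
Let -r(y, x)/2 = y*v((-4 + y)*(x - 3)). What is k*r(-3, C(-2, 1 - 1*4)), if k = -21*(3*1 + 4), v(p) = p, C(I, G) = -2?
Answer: -30870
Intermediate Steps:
k = -147 (k = -21*(3 + 4) = -21*7 = -147)
r(y, x) = -2*y*(-4 + y)*(-3 + x) (r(y, x) = -2*y*(-4 + y)*(x - 3) = -2*y*(-4 + y)*(-3 + x))
k*r(-3, C(-2, 1 - 1*4)) = -294*(-3)*(-12 + 3*(-3) + 4*(-2) - 1*(-2)*(-3)) = -294*(-3)*(-12 - 9 - 8 - 6) = -294*(-3)*(-35) = -147*210 = -30870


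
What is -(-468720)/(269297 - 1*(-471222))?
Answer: 468720/740519 ≈ 0.63296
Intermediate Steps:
-(-468720)/(269297 - 1*(-471222)) = -(-468720)/(269297 + 471222) = -(-468720)/740519 = -1*(-468720/740519) = 468720/740519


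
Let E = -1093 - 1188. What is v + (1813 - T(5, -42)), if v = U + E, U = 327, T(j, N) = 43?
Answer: -184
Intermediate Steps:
E = -2281
v = -1954 (v = 327 - 2281 = -1954)
v + (1813 - T(5, -42)) = -1954 + (1813 - 1*43) = -1954 + (1813 - 43) = -1954 + 1770 = -184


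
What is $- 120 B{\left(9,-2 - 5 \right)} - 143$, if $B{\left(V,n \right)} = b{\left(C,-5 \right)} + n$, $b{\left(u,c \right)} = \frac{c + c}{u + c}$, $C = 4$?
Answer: $-503$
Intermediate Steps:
$b{\left(u,c \right)} = \frac{2 c}{c + u}$
$B{\left(V,n \right)} = 10 + n$ ($B{\left(V,n \right)} = 2 \left(-5\right) \frac{1}{-5 + 4} + n = 2 \left(-5\right) \frac{1}{-1} + n = 2 \left(-5\right) \left(-1\right) + n = 10 + n$)
$- 120 B{\left(9,-2 - 5 \right)} - 143 = - 120 \left(10 - 7\right) - 143 = \left(-120\right) 3 - 143 = -360 - 143 = -503$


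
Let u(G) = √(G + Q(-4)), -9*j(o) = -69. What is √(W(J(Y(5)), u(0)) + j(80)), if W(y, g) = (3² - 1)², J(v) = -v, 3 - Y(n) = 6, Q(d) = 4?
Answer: √645/3 ≈ 8.4656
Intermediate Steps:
j(o) = 23/3 (j(o) = -⅑*(-69) = 23/3)
Y(n) = -3 (Y(n) = 3 - 1*6 = 3 - 6 = -3)
u(G) = √(4 + G) (u(G) = √(G + 4) = √(4 + G))
W(y, g) = 64 (W(y, g) = (9 - 1)² = 8² = 64)
√(W(J(Y(5)), u(0)) + j(80)) = √(64 + 23/3) = √(215/3) = √645/3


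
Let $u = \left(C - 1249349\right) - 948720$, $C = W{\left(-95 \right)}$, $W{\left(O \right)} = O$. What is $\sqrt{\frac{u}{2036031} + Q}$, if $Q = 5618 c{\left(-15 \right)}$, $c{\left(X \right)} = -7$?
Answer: $\frac{i \sqrt{163027350263471370}}{2036031} \approx 198.31 i$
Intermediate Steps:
$C = -95$
$u = -2198164$ ($u = \left(-95 - 1249349\right) - 948720 = -1249444 - 948720 = -2198164$)
$Q = -39326$ ($Q = 5618 \left(-7\right) = -39326$)
$\sqrt{\frac{u}{2036031} + Q} = \sqrt{- \frac{2198164}{2036031} - 39326} = \sqrt{- \frac{80071153270}{2036031}} = \frac{i \sqrt{163027350263471370}}{2036031}$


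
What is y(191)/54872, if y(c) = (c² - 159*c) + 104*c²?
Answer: 475017/6859 ≈ 69.255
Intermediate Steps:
y(c) = -159*c + 105*c²
y(191)/54872 = (3*191*(-53 + 35*191))/54872 = (3*191*(-53 + 6685))*(1/54872) = (3*191*6632)*(1/54872) = 3800136*(1/54872) = 475017/6859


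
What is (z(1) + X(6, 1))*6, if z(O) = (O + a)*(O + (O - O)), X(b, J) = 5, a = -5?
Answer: 6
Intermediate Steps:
z(O) = O*(-5 + O) (z(O) = (O - 5)*(O + (O - O)) = (-5 + O)*(O + 0) = (-5 + O)*O = O*(-5 + O))
(z(1) + X(6, 1))*6 = (1*(-5 + 1) + 5)*6 = (1*(-4) + 5)*6 = (-4 + 5)*6 = 1*6 = 6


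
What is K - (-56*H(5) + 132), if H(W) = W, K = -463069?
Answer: -462921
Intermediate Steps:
K - (-56*H(5) + 132) = -463069 - (-56*5 + 132) = -463069 - (-280 + 132) = -463069 - 1*(-148) = -463069 + 148 = -462921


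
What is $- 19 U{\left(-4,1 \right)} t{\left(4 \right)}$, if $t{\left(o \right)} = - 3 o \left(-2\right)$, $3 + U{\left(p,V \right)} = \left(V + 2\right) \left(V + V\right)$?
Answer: $-1368$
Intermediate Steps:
$U{\left(p,V \right)} = -3 + 2 V \left(2 + V\right)$ ($U{\left(p,V \right)} = -3 + \left(V + 2\right) \left(V + V\right) = -3 + \left(2 + V\right) 2 V = -3 + 2 V \left(2 + V\right)$)
$t{\left(o \right)} = 6 o$
$- 19 U{\left(-4,1 \right)} t{\left(4 \right)} = - 19 \left(-3 + 2 \cdot 1^{2} + 4 \cdot 1\right) 6 \cdot 4 = - 19 \left(-3 + 2 \cdot 1 + 4\right) 24 = - 19 \left(-3 + 2 + 4\right) 24 = \left(-19\right) 3 \cdot 24 = \left(-57\right) 24 = -1368$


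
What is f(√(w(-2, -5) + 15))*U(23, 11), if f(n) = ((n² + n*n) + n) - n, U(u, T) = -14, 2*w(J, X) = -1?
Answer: -406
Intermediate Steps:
w(J, X) = -½ (w(J, X) = (½)*(-1) = -½)
f(n) = 2*n² (f(n) = ((n² + n²) + n) - n = (2*n² + n) - n = (n + 2*n²) - n = 2*n²)
f(√(w(-2, -5) + 15))*U(23, 11) = (2*(√(-½ + 15))²)*(-14) = (2*(√(29/2))²)*(-14) = (2*(√58/2)²)*(-14) = (2*(29/2))*(-14) = 29*(-14) = -406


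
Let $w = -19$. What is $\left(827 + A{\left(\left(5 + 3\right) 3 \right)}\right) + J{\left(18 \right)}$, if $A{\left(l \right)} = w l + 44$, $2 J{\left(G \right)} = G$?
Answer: $424$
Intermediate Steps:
$J{\left(G \right)} = \frac{G}{2}$
$A{\left(l \right)} = 44 - 19 l$ ($A{\left(l \right)} = - 19 l + 44 = 44 - 19 l$)
$\left(827 + A{\left(\left(5 + 3\right) 3 \right)}\right) + J{\left(18 \right)} = \left(827 + \left(44 - 19 \left(5 + 3\right) 3\right)\right) + \frac{1}{2} \cdot 18 = \left(827 + \left(44 - 19 \cdot 8 \cdot 3\right)\right) + 9 = \left(827 + \left(44 - 456\right)\right) + 9 = \left(827 - 412\right) + 9 = 415 + 9 = 424$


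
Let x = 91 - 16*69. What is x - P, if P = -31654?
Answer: 30641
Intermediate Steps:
x = -1013 (x = 91 - 1104 = -1013)
x - P = -1013 - 1*(-31654) = -1013 + 31654 = 30641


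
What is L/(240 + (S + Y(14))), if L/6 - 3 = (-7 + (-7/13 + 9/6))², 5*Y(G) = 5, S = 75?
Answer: 80031/106808 ≈ 0.74930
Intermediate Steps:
Y(G) = 1 (Y(G) = (⅕)*5 = 1)
L = 80031/338 (L = 18 + 6*(-7 + (-7/13 + 9/6))² = 18 + 6*(-7 + (-7*1/13 + 9*(⅙)))² = 18 + 6*(-7 + (-7/13 + 3/2))² = 18 + 6*(-7 + 25/26)² = 18 + 6*(-157/26)² = 18 + 6*(24649/676) = 18 + 73947/338 = 80031/338 ≈ 236.78)
L/(240 + (S + Y(14))) = 80031/(338*(240 + (75 + 1))) = 80031/(338*(240 + 76)) = (80031/338)/316 = (80031/338)*(1/316) = 80031/106808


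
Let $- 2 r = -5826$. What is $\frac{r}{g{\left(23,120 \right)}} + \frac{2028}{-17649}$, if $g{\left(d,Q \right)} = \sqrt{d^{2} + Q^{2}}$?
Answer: $- \frac{676}{5883} + \frac{2913 \sqrt{14929}}{14929} \approx 23.726$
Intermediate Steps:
$g{\left(d,Q \right)} = \sqrt{Q^{2} + d^{2}}$
$r = 2913$ ($r = \left(- \frac{1}{2}\right) \left(-5826\right) = 2913$)
$\frac{r}{g{\left(23,120 \right)}} + \frac{2028}{-17649} = \frac{2913}{\sqrt{120^{2} + 23^{2}}} + \frac{2028}{-17649} = \frac{2913}{\sqrt{14400 + 529}} + 2028 \left(- \frac{1}{17649}\right) = \frac{2913}{\sqrt{14929}} - \frac{676}{5883} = 2913 \frac{\sqrt{14929}}{14929} - \frac{676}{5883} = \frac{2913 \sqrt{14929}}{14929} - \frac{676}{5883} = - \frac{676}{5883} + \frac{2913 \sqrt{14929}}{14929}$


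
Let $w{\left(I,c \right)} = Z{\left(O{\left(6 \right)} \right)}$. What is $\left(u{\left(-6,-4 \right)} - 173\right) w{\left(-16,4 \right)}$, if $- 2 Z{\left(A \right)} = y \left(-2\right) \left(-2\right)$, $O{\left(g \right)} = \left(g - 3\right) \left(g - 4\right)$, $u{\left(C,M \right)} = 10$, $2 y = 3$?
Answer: $489$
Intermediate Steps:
$y = \frac{3}{2}$ ($y = \frac{1}{2} \cdot 3 = \frac{3}{2} \approx 1.5$)
$O{\left(g \right)} = \left(-4 + g\right) \left(-3 + g\right)$ ($O{\left(g \right)} = \left(-3 + g\right) \left(-4 + g\right) = \left(-4 + g\right) \left(-3 + g\right)$)
$Z{\left(A \right)} = -3$ ($Z{\left(A \right)} = - \frac{\frac{3}{2} \left(-2\right) \left(-2\right)}{2} = - \frac{\left(-3\right) \left(-2\right)}{2} = \left(- \frac{1}{2}\right) 6 = -3$)
$w{\left(I,c \right)} = -3$
$\left(u{\left(-6,-4 \right)} - 173\right) w{\left(-16,4 \right)} = \left(10 - 173\right) \left(-3\right) = \left(-163\right) \left(-3\right) = 489$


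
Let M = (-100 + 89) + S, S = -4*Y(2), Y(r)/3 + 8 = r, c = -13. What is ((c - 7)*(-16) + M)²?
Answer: 145161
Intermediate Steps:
Y(r) = -24 + 3*r
S = 72 (S = -4*(-24 + 3*2) = -4*(-24 + 6) = -4*(-18) = 72)
M = 61 (M = (-100 + 89) + 72 = -11 + 72 = 61)
((c - 7)*(-16) + M)² = ((-13 - 7)*(-16) + 61)² = (-20*(-16) + 61)² = (320 + 61)² = 381² = 145161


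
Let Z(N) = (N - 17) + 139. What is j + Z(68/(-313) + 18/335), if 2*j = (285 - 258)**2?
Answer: 101989623/209710 ≈ 486.34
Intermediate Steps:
j = 729/2 (j = (285 - 258)**2/2 = (1/2)*27**2 = (1/2)*729 = 729/2 ≈ 364.50)
Z(N) = 122 + N (Z(N) = (-17 + N) + 139 = 122 + N)
j + Z(68/(-313) + 18/335) = 729/2 + (122 + (68/(-313) + 18/335)) = 729/2 + (122 + (68*(-1/313) + 18*(1/335))) = 729/2 + (122 + (-68/313 + 18/335)) = 729/2 + (122 - 17146/104855) = 729/2 + 12775164/104855 = 101989623/209710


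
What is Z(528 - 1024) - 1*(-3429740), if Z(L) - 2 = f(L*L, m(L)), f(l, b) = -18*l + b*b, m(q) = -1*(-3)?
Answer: -998537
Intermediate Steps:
m(q) = 3
f(l, b) = b**2 - 18*l (f(l, b) = -18*l + b**2 = b**2 - 18*l)
Z(L) = 11 - 18*L**2 (Z(L) = 2 + (3**2 - 18*L*L) = 2 + (9 - 18*L**2) = 11 - 18*L**2)
Z(528 - 1024) - 1*(-3429740) = (11 - 18*(528 - 1024)**2) - 1*(-3429740) = (11 - 18*(-496)**2) + 3429740 = (11 - 18*246016) + 3429740 = (11 - 4428288) + 3429740 = -4428277 + 3429740 = -998537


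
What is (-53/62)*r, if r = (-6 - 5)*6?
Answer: 1749/31 ≈ 56.419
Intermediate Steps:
r = -66 (r = -11*6 = -66)
(-53/62)*r = -53/62*(-66) = 1749/31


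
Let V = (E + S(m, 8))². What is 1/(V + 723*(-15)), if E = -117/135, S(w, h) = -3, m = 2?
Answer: -225/2436761 ≈ -9.2336e-5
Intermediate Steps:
E = -13/15 (E = -117*1/135 = -13/15 ≈ -0.86667)
V = 3364/225 (V = (-13/15 - 3)² = (-58/15)² = 3364/225 ≈ 14.951)
1/(V + 723*(-15)) = 1/(3364/225 + 723*(-15)) = 1/(3364/225 - 10845) = 1/(-2436761/225) = -225/2436761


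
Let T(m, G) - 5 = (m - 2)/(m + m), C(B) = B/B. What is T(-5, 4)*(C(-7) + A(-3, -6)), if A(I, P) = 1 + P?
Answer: -114/5 ≈ -22.800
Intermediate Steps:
C(B) = 1
T(m, G) = 5 + (-2 + m)/(2*m) (T(m, G) = 5 + (m - 2)/(m + m) = 5 + (-2 + m)/((2*m)) = 5 + (-2 + m)*(1/(2*m)) = 5 + (-2 + m)/(2*m))
T(-5, 4)*(C(-7) + A(-3, -6)) = (11/2 - 1/(-5))*(1 + (1 - 6)) = (11/2 - 1*(-⅕))*(1 - 5) = (11/2 + ⅕)*(-4) = (57/10)*(-4) = -114/5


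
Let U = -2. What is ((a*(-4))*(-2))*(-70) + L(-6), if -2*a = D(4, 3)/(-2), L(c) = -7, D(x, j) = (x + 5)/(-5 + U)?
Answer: 173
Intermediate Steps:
D(x, j) = -5/7 - x/7 (D(x, j) = (x + 5)/(-5 - 2) = (5 + x)/(-7) = (5 + x)*(-1/7) = -5/7 - x/7)
a = -9/28 (a = -(-5/7 - 1/7*4)/(2*(-2)) = -(-5/7 - 4/7)*(-1)/(2*2) = -(-9)*(-1)/(14*2) = -1/2*9/14 = -9/28 ≈ -0.32143)
((a*(-4))*(-2))*(-70) + L(-6) = (-9/28*(-4)*(-2))*(-70) - 7 = ((9/7)*(-2))*(-70) - 7 = -18/7*(-70) - 7 = 180 - 7 = 173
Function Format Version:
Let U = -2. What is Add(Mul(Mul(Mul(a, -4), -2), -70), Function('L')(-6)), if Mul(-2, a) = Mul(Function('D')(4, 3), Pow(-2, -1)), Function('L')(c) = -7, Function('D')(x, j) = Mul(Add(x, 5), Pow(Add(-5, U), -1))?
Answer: 173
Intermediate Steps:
Function('D')(x, j) = Add(Rational(-5, 7), Mul(Rational(-1, 7), x)) (Function('D')(x, j) = Mul(Add(x, 5), Pow(Add(-5, -2), -1)) = Mul(Add(5, x), Pow(-7, -1)) = Mul(Add(5, x), Rational(-1, 7)) = Add(Rational(-5, 7), Mul(Rational(-1, 7), x)))
a = Rational(-9, 28) (a = Mul(Rational(-1, 2), Mul(Add(Rational(-5, 7), Mul(Rational(-1, 7), 4)), Pow(-2, -1))) = Mul(Rational(-1, 2), Mul(Add(Rational(-5, 7), Rational(-4, 7)), Rational(-1, 2))) = Mul(Rational(-1, 2), Mul(Rational(-9, 7), Rational(-1, 2))) = Mul(Rational(-1, 2), Rational(9, 14)) = Rational(-9, 28) ≈ -0.32143)
Add(Mul(Mul(Mul(a, -4), -2), -70), Function('L')(-6)) = Add(Mul(Mul(Mul(Rational(-9, 28), -4), -2), -70), -7) = Add(Mul(Mul(Rational(9, 7), -2), -70), -7) = Add(Mul(Rational(-18, 7), -70), -7) = Add(180, -7) = 173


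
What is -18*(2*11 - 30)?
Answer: 144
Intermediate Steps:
-18*(2*11 - 30) = -18*(22 - 30) = -18*(-8) = 144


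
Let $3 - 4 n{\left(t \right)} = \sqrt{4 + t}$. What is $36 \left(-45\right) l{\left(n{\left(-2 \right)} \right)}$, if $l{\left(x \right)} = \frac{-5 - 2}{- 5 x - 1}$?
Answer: $- \frac{861840}{311} - \frac{226800 \sqrt{2}}{311} \approx -3802.5$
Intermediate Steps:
$n{\left(t \right)} = \frac{3}{4} - \frac{\sqrt{4 + t}}{4}$
$l{\left(x \right)} = - \frac{7}{-1 - 5 x}$
$36 \left(-45\right) l{\left(n{\left(-2 \right)} \right)} = 36 \left(-45\right) \frac{7}{1 + 5 \left(\frac{3}{4} - \frac{\sqrt{4 - 2}}{4}\right)} = - 1620 \frac{7}{1 + 5 \left(\frac{3}{4} - \frac{\sqrt{2}}{4}\right)} = - 1620 \frac{7}{1 + \left(\frac{15}{4} - \frac{5 \sqrt{2}}{4}\right)} = - 1620 \frac{7}{\frac{19}{4} - \frac{5 \sqrt{2}}{4}} = - \frac{11340}{\frac{19}{4} - \frac{5 \sqrt{2}}{4}}$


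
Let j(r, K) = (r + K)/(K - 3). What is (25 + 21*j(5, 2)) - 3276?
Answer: -3398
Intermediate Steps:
j(r, K) = (K + r)/(-3 + K)
(25 + 21*j(5, 2)) - 3276 = (25 + 21*((2 + 5)/(-3 + 2))) - 3276 = (25 + 21*(7/(-1))) - 3276 = (25 + 21*(-1*7)) - 3276 = (25 + 21*(-7)) - 3276 = (25 - 147) - 3276 = -122 - 3276 = -3398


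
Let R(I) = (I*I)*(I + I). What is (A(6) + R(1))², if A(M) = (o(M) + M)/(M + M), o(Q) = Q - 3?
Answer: 121/16 ≈ 7.5625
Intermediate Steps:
R(I) = 2*I³ (R(I) = I²*(2*I) = 2*I³)
o(Q) = -3 + Q
A(M) = (-3 + 2*M)/(2*M) (A(M) = ((-3 + M) + M)/(M + M) = (-3 + 2*M)/((2*M)) = (-3 + 2*M)*(1/(2*M)) = (-3 + 2*M)/(2*M))
(A(6) + R(1))² = ((-3/2 + 6)/6 + 2*1³)² = ((⅙)*(9/2) + 2*1)² = (¾ + 2)² = (11/4)² = 121/16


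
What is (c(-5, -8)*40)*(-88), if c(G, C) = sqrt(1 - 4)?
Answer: -3520*I*sqrt(3) ≈ -6096.8*I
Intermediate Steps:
c(G, C) = I*sqrt(3) (c(G, C) = sqrt(-3) = I*sqrt(3))
(c(-5, -8)*40)*(-88) = ((I*sqrt(3))*40)*(-88) = (40*I*sqrt(3))*(-88) = -3520*I*sqrt(3)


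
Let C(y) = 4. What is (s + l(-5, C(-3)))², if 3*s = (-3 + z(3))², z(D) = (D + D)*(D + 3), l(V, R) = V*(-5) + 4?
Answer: 153664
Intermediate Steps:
l(V, R) = 4 - 5*V (l(V, R) = -5*V + 4 = 4 - 5*V)
z(D) = 2*D*(3 + D) (z(D) = (2*D)*(3 + D) = 2*D*(3 + D))
s = 363 (s = (-3 + 2*3*(3 + 3))²/3 = (-3 + 2*3*6)²/3 = (-3 + 36)²/3 = (⅓)*33² = (⅓)*1089 = 363)
(s + l(-5, C(-3)))² = (363 + (4 - 5*(-5)))² = (363 + (4 + 25))² = (363 + 29)² = 392² = 153664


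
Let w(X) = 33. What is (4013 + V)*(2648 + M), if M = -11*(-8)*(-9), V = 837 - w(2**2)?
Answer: 8940352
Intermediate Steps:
V = 804 (V = 837 - 1*33 = 837 - 33 = 804)
M = -792 (M = 88*(-9) = -792)
(4013 + V)*(2648 + M) = (4013 + 804)*(2648 - 792) = 4817*1856 = 8940352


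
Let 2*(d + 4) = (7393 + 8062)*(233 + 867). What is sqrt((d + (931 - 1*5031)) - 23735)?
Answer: 3*sqrt(941379) ≈ 2910.7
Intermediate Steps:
d = 8500246 (d = -4 + ((7393 + 8062)*(233 + 867))/2 = -4 + (15455*1100)/2 = -4 + (1/2)*17000500 = -4 + 8500250 = 8500246)
sqrt((d + (931 - 1*5031)) - 23735) = sqrt((8500246 + (931 - 1*5031)) - 23735) = sqrt((8500246 + (931 - 5031)) - 23735) = sqrt((8500246 - 4100) - 23735) = sqrt(8496146 - 23735) = sqrt(8472411) = 3*sqrt(941379)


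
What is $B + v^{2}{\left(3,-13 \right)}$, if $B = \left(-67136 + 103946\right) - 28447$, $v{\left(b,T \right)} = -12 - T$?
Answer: $8364$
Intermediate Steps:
$B = 8363$ ($B = 36810 - 28447 = 8363$)
$B + v^{2}{\left(3,-13 \right)} = 8363 + \left(-12 - -13\right)^{2} = 8363 + \left(-12 + 13\right)^{2} = 8363 + 1^{2} = 8363 + 1 = 8364$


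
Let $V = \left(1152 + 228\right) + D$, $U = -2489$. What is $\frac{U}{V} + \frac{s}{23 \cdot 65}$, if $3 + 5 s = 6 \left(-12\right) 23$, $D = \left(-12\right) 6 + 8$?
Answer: $- \frac{20788519}{9837100} \approx -2.1133$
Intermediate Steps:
$D = -64$ ($D = -72 + 8 = -64$)
$V = 1316$ ($V = \left(1152 + 228\right) - 64 = 1380 - 64 = 1316$)
$s = - \frac{1659}{5}$ ($s = - \frac{3}{5} + \frac{6 \left(-12\right) 23}{5} = - \frac{3}{5} + \frac{\left(-72\right) 23}{5} = - \frac{3}{5} + \frac{1}{5} \left(-1656\right) = - \frac{3}{5} - \frac{1656}{5} = - \frac{1659}{5} \approx -331.8$)
$\frac{U}{V} + \frac{s}{23 \cdot 65} = - \frac{2489}{1316} - \frac{1659}{5 \cdot 23 \cdot 65} = \left(-2489\right) \frac{1}{1316} - \frac{1659}{5 \cdot 1495} = - \frac{2489}{1316} - \frac{1659}{7475} = - \frac{20788519}{9837100}$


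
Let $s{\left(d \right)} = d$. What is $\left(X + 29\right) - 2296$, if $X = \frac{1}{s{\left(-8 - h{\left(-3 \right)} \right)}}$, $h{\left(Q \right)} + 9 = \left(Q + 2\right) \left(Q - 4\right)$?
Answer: $- \frac{13603}{6} \approx -2267.2$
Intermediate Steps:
$h{\left(Q \right)} = -9 + \left(-4 + Q\right) \left(2 + Q\right)$ ($h{\left(Q \right)} = -9 + \left(Q + 2\right) \left(Q - 4\right) = -9 + \left(2 + Q\right) \left(-4 + Q\right) = -9 + \left(-4 + Q\right) \left(2 + Q\right)$)
$X = - \frac{1}{6}$ ($X = \frac{1}{-8 - \left(-17 + \left(-3\right)^{2} - -6\right)} = \frac{1}{-8 - \left(-17 + 9 + 6\right)} = \frac{1}{-8 - -2} = \frac{1}{-8 + 2} = \frac{1}{-6} = - \frac{1}{6} \approx -0.16667$)
$\left(X + 29\right) - 2296 = \left(- \frac{1}{6} + 29\right) - 2296 = \frac{173}{6} - 2296 = - \frac{13603}{6}$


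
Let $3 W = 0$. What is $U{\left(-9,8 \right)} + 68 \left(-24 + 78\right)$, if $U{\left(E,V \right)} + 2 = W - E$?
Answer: $3679$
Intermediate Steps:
$W = 0$ ($W = \frac{1}{3} \cdot 0 = 0$)
$U{\left(E,V \right)} = -2 - E$ ($U{\left(E,V \right)} = -2 + \left(0 - E\right) = -2 - E$)
$U{\left(-9,8 \right)} + 68 \left(-24 + 78\right) = \left(-2 - -9\right) + 68 \left(-24 + 78\right) = \left(-2 + 9\right) + 68 \cdot 54 = 7 + 3672 = 3679$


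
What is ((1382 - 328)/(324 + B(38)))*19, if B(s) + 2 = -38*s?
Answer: -589/33 ≈ -17.848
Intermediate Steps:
B(s) = -2 - 38*s
((1382 - 328)/(324 + B(38)))*19 = ((1382 - 328)/(324 + (-2 - 38*38)))*19 = (1054/(324 + (-2 - 1444)))*19 = (1054/(324 - 1446))*19 = (1054/(-1122))*19 = (1054*(-1/1122))*19 = -31/33*19 = -589/33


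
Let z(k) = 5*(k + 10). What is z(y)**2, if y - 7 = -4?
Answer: 4225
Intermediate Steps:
y = 3 (y = 7 - 4 = 3)
z(k) = 50 + 5*k (z(k) = 5*(10 + k) = 50 + 5*k)
z(y)**2 = (50 + 5*3)**2 = (50 + 15)**2 = 65**2 = 4225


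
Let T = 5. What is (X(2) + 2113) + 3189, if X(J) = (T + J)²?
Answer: 5351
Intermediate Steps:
X(J) = (5 + J)²
(X(2) + 2113) + 3189 = ((5 + 2)² + 2113) + 3189 = (7² + 2113) + 3189 = (49 + 2113) + 3189 = 2162 + 3189 = 5351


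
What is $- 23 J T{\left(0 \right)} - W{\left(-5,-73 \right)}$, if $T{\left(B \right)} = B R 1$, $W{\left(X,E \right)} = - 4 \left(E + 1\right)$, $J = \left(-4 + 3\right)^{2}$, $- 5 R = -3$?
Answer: $-288$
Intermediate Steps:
$R = \frac{3}{5}$ ($R = \left(- \frac{1}{5}\right) \left(-3\right) = \frac{3}{5} \approx 0.6$)
$J = 1$ ($J = \left(-1\right)^{2} = 1$)
$W{\left(X,E \right)} = -4 - 4 E$ ($W{\left(X,E \right)} = - 4 \left(1 + E\right) = -4 - 4 E$)
$T{\left(B \right)} = \frac{3 B}{5}$ ($T{\left(B \right)} = B \frac{3}{5} \cdot 1 = \frac{3 B}{5} \cdot 1 = \frac{3 B}{5}$)
$- 23 J T{\left(0 \right)} - W{\left(-5,-73 \right)} = \left(-23\right) 1 \cdot \frac{3}{5} \cdot 0 - \left(-4 - -292\right) = \left(-23\right) 0 - \left(-4 + 292\right) = 0 - 288 = -288$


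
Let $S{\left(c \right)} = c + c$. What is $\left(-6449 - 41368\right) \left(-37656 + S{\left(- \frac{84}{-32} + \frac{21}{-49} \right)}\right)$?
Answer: $\frac{7201547595}{4} \approx 1.8004 \cdot 10^{9}$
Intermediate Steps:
$S{\left(c \right)} = 2 c$
$\left(-6449 - 41368\right) \left(-37656 + S{\left(- \frac{84}{-32} + \frac{21}{-49} \right)}\right) = \left(-6449 - 41368\right) \left(-37656 + 2 \left(- \frac{84}{-32} + \frac{21}{-49}\right)\right) = - 47817 \left(-37656 + 2 \left(\left(-84\right) \left(- \frac{1}{32}\right) + 21 \left(- \frac{1}{49}\right)\right)\right) = - 47817 \left(-37656 + 2 \left(\frac{21}{8} - \frac{3}{7}\right)\right) = - 47817 \left(-37656 + 2 \cdot \frac{123}{56}\right) = - 47817 \left(-37656 + \frac{123}{28}\right) = \left(-47817\right) \left(- \frac{1054245}{28}\right) = \frac{7201547595}{4}$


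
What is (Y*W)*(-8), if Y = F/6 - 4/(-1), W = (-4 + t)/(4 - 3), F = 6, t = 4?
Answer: 0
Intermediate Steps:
W = 0 (W = (-4 + 4)/(4 - 3) = 0/1 = 0*1 = 0)
Y = 5 (Y = 6/6 - 4/(-1) = 6*(1/6) - 4*(-1) = 1 + 4 = 5)
(Y*W)*(-8) = (5*0)*(-8) = 0*(-8) = 0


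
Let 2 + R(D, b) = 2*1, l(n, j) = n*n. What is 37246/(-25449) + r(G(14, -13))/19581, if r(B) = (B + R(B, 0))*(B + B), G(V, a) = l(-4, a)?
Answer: -238761346/166105623 ≈ -1.4374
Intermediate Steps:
l(n, j) = n²
G(V, a) = 16 (G(V, a) = (-4)² = 16)
R(D, b) = 0 (R(D, b) = -2 + 2*1 = -2 + 2 = 0)
r(B) = 2*B² (r(B) = (B + 0)*(B + B) = B*(2*B) = 2*B²)
37246/(-25449) + r(G(14, -13))/19581 = 37246/(-25449) + (2*16²)/19581 = 37246*(-1/25449) + (2*256)*(1/19581) = -37246/25449 + 512*(1/19581) = -37246/25449 + 512/19581 = -238761346/166105623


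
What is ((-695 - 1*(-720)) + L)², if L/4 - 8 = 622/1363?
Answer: 6428672041/1857769 ≈ 3460.4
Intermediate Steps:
L = 46104/1363 (L = 32 + 4*(622/1363) = 32 + 2488/1363 = 46104/1363 ≈ 33.825)
((-695 - 1*(-720)) + L)² = ((-695 - 1*(-720)) + 46104/1363)² = ((-695 + 720) + 46104/1363)² = (25 + 46104/1363)² = (80179/1363)² = 6428672041/1857769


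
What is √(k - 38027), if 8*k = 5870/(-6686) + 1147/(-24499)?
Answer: 3*I*√113365350566862702277/163800314 ≈ 195.01*I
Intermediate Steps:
k = -37869493/327600628 (k = (5870/(-6686) + 1147/(-24499))/8 = (5870*(-1/6686) + 1147*(-1/24499))/8 = (-2935/3343 - 1147/24499)/8 = (⅛)*(-75738986/81900157) = -37869493/327600628 ≈ -0.11560)
√(k - 38027) = √(-37869493/327600628 - 38027) = √(-12457706950449/327600628) = 3*I*√113365350566862702277/163800314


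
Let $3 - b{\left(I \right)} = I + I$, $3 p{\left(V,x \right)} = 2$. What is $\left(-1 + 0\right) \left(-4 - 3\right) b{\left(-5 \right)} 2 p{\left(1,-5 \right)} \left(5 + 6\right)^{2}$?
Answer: $\frac{44044}{3} \approx 14681.0$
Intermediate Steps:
$p{\left(V,x \right)} = \frac{2}{3}$ ($p{\left(V,x \right)} = \frac{1}{3} \cdot 2 = \frac{2}{3}$)
$b{\left(I \right)} = 3 - 2 I$ ($b{\left(I \right)} = 3 - \left(I + I\right) = 3 - 2 I$)
$\left(-1 + 0\right) \left(-4 - 3\right) b{\left(-5 \right)} 2 p{\left(1,-5 \right)} \left(5 + 6\right)^{2} = \left(-1 + 0\right) \left(-4 - 3\right) \left(3 - -10\right) 2 \cdot \frac{2}{3} \left(5 + 6\right)^{2} = \left(-1\right) \left(-7\right) \left(3 + 10\right) 2 \cdot \frac{2}{3} \cdot 11^{2} = 7 \cdot 13 \cdot 2 \cdot \frac{2}{3} \cdot 121 = 7 \cdot 26 \cdot \frac{2}{3} \cdot 121 = 7 \cdot \frac{52}{3} \cdot 121 = \frac{364}{3} \cdot 121 = \frac{44044}{3}$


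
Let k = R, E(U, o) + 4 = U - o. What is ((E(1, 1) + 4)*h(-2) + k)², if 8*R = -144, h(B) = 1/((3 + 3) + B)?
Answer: 324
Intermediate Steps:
E(U, o) = -4 + U - o (E(U, o) = -4 + (U - o) = -4 + U - o)
h(B) = 1/(6 + B)
R = -18 (R = (⅛)*(-144) = -18)
k = -18
((E(1, 1) + 4)*h(-2) + k)² = (((-4 + 1 - 1*1) + 4)/(6 - 2) - 18)² = (((-4 + 1 - 1) + 4)/4 - 18)² = ((-4 + 4)*(¼) - 18)² = (0*(¼) - 18)² = (0 - 18)² = (-18)² = 324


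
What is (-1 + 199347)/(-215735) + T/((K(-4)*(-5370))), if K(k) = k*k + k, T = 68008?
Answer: -687939053/347549085 ≈ -1.9794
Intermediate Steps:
K(k) = k + k² (K(k) = k² + k = k + k²)
(-1 + 199347)/(-215735) + T/((K(-4)*(-5370))) = (-1 + 199347)/(-215735) + 68008/((-4*(1 - 4)*(-5370))) = 199346*(-1/215735) + 68008/((-4*(-3)*(-5370))) = -199346/215735 + 68008/((12*(-5370))) = -199346/215735 + 68008/(-64440) = -199346/215735 + 68008*(-1/64440) = -199346/215735 - 8501/8055 = -687939053/347549085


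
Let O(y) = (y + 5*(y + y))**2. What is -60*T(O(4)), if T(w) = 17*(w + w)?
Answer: -3949440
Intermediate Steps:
O(y) = 121*y**2 (O(y) = (y + 5*(2*y))**2 = (y + 10*y)**2 = (11*y)**2 = 121*y**2)
T(w) = 34*w (T(w) = 17*(2*w) = 34*w)
-60*T(O(4)) = -2040*121*4**2 = -2040*121*16 = -2040*1936 = -60*65824 = -3949440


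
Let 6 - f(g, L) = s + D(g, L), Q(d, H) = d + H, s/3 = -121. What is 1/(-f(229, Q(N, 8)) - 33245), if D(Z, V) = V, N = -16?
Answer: -1/33622 ≈ -2.9742e-5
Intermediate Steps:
s = -363 (s = 3*(-121) = -363)
Q(d, H) = H + d
f(g, L) = 369 - L (f(g, L) = 6 - (-363 + L) = 6 + (363 - L) = 369 - L)
1/(-f(229, Q(N, 8)) - 33245) = 1/(-(369 - (8 - 16)) - 33245) = 1/(-(369 - 1*(-8)) - 33245) = 1/(-(369 + 8) - 33245) = 1/(-1*377 - 33245) = 1/(-377 - 33245) = 1/(-33622) = -1/33622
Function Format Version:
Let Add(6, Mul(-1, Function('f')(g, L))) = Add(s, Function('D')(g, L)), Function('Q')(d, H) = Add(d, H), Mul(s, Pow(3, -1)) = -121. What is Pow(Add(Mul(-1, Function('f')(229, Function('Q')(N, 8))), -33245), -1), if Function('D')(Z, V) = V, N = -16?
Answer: Rational(-1, 33622) ≈ -2.9742e-5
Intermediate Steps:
s = -363 (s = Mul(3, -121) = -363)
Function('Q')(d, H) = Add(H, d)
Function('f')(g, L) = Add(369, Mul(-1, L)) (Function('f')(g, L) = Add(6, Mul(-1, Add(-363, L))) = Add(6, Add(363, Mul(-1, L))) = Add(369, Mul(-1, L)))
Pow(Add(Mul(-1, Function('f')(229, Function('Q')(N, 8))), -33245), -1) = Pow(Add(Mul(-1, Add(369, Mul(-1, Add(8, -16)))), -33245), -1) = Pow(Add(Mul(-1, Add(369, Mul(-1, -8))), -33245), -1) = Pow(Add(Mul(-1, Add(369, 8)), -33245), -1) = Pow(Add(Mul(-1, 377), -33245), -1) = Pow(Add(-377, -33245), -1) = Pow(-33622, -1) = Rational(-1, 33622)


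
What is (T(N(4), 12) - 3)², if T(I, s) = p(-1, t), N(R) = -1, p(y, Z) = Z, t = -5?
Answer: 64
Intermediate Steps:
T(I, s) = -5
(T(N(4), 12) - 3)² = (-5 - 3)² = (-8)² = 64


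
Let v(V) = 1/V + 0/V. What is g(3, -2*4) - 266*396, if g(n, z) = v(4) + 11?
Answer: -421299/4 ≈ -1.0532e+5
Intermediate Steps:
v(V) = 1/V (v(V) = 1/V + 0 = 1/V)
g(n, z) = 45/4 (g(n, z) = 1/4 + 11 = 45/4)
g(3, -2*4) - 266*396 = 45/4 - 266*396 = 45/4 - 105336 = -421299/4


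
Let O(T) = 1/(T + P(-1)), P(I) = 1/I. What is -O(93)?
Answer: -1/92 ≈ -0.010870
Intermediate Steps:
O(T) = 1/(-1 + T) (O(T) = 1/(T + 1/(-1)) = 1/(T - 1) = 1/(-1 + T))
-O(93) = -1/(-1 + 93) = -1/92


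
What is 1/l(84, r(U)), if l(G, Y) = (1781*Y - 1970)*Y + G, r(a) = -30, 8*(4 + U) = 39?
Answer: 1/1662084 ≈ 6.0165e-7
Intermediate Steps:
U = 7/8 (U = -4 + (⅛)*39 = -4 + 39/8 = 7/8 ≈ 0.87500)
l(G, Y) = G + Y*(-1970 + 1781*Y) (l(G, Y) = (-1970 + 1781*Y)*Y + G = Y*(-1970 + 1781*Y) + G = G + Y*(-1970 + 1781*Y))
1/l(84, r(U)) = 1/(84 - 1970*(-30) + 1781*(-30)²) = 1/(84 + 59100 + 1781*900) = 1/(84 + 59100 + 1602900) = 1/1662084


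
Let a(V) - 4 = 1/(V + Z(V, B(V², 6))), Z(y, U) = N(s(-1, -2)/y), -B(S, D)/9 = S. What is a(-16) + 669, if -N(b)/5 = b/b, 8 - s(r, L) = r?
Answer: 14132/21 ≈ 672.95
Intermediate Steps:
s(r, L) = 8 - r
B(S, D) = -9*S
N(b) = -5 (N(b) = -5*b/b = -5*1 = -5)
Z(y, U) = -5
a(V) = 4 + 1/(-5 + V) (a(V) = 4 + 1/(V - 5) = 4 + 1/(-5 + V))
a(-16) + 669 = (-19 + 4*(-16))/(-5 - 16) + 669 = (-19 - 64)/(-21) + 669 = -1/21*(-83) + 669 = 83/21 + 669 = 14132/21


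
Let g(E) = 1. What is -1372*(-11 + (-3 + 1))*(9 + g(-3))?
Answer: 178360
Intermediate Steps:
-1372*(-11 + (-3 + 1))*(9 + g(-3)) = -1372*(-11 + (-3 + 1))*(9 + 1) = -1372*(-11 - 2)*10 = -(-17836)*10 = -1372*(-130) = 178360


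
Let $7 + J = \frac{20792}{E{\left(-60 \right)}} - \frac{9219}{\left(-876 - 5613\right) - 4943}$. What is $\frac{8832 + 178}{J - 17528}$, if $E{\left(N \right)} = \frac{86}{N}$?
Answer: $- \frac{4429099760}{15750213063} \approx -0.28121$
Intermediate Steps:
$J = - \frac{7133868935}{491576}$ ($J = -7 - \left(\frac{623760}{43} + \frac{9219}{\left(-876 - 5613\right) - 4943}\right) = -7 - \left(\frac{623760}{43} + \frac{9219}{-6489 - 4943}\right) = -7 + \left(\frac{20792}{- \frac{43}{30}} - \frac{9219}{-11432}\right) = -7 + \left(20792 \left(- \frac{30}{43}\right) - - \frac{9219}{11432}\right) = -7 + \left(- \frac{623760}{43} + \frac{9219}{11432}\right) = -7 - \frac{7130427903}{491576} = - \frac{7133868935}{491576} \approx -14512.0$)
$\frac{8832 + 178}{J - 17528} = \frac{8832 + 178}{- \frac{7133868935}{491576} - 17528} = \frac{9010}{- \frac{15750213063}{491576}} = 9010 \left(- \frac{491576}{15750213063}\right) = - \frac{4429099760}{15750213063}$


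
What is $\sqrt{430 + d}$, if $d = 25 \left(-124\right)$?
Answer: $i \sqrt{2670} \approx 51.672 i$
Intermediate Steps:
$d = -3100$
$\sqrt{430 + d} = \sqrt{430 - 3100} = \sqrt{-2670} = i \sqrt{2670}$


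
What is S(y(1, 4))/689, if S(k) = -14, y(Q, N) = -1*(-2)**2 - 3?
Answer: -14/689 ≈ -0.020319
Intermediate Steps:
y(Q, N) = -7 (y(Q, N) = -1*4 - 3 = -4 - 3 = -7)
S(y(1, 4))/689 = -14/689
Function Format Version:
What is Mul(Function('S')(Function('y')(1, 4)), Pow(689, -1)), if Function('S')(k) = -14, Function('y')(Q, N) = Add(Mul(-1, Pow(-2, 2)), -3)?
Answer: Rational(-14, 689) ≈ -0.020319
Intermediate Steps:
Function('y')(Q, N) = -7 (Function('y')(Q, N) = Add(Mul(-1, 4), -3) = Add(-4, -3) = -7)
Mul(Function('S')(Function('y')(1, 4)), Pow(689, -1)) = Mul(-14, Pow(689, -1)) = Mul(-14, Rational(1, 689)) = Rational(-14, 689)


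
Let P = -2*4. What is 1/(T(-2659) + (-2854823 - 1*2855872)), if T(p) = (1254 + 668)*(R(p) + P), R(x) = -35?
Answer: -1/5793341 ≈ -1.7261e-7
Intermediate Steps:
P = -8
T(p) = -82646 (T(p) = (1254 + 668)*(-35 - 8) = 1922*(-43) = -82646)
1/(T(-2659) + (-2854823 - 1*2855872)) = 1/(-82646 + (-2854823 - 1*2855872)) = 1/(-82646 + (-2854823 - 2855872)) = 1/(-82646 - 5710695) = 1/(-5793341) = -1/5793341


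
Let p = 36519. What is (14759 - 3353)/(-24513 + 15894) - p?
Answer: -104922889/2873 ≈ -36520.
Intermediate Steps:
(14759 - 3353)/(-24513 + 15894) - p = (14759 - 3353)/(-24513 + 15894) - 1*36519 = 11406/(-8619) - 36519 = 11406*(-1/8619) - 36519 = -3802/2873 - 36519 = -104922889/2873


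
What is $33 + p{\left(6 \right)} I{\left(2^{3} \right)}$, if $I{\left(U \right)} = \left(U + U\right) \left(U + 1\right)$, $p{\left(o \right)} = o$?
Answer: $897$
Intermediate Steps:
$I{\left(U \right)} = 2 U \left(1 + U\right)$
$33 + p{\left(6 \right)} I{\left(2^{3} \right)} = 33 + 6 \cdot 2 \cdot 2^{3} \left(1 + 2^{3}\right) = 33 + 6 \cdot 2 \cdot 8 \left(1 + 8\right) = 33 + 6 \cdot 2 \cdot 8 \cdot 9 = 33 + 6 \cdot 144 = 33 + 864 = 897$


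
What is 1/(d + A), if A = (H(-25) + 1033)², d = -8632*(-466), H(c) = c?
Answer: 1/5038576 ≈ 1.9847e-7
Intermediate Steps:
d = 4022512
A = 1016064 (A = (-25 + 1033)² = 1008² = 1016064)
1/(d + A) = 1/(4022512 + 1016064) = 1/5038576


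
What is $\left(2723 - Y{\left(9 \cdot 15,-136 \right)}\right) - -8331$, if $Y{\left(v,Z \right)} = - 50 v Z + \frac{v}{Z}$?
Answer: $- \frac{123344521}{136} \approx -9.0695 \cdot 10^{5}$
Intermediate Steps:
$Y{\left(v,Z \right)} = \frac{v}{Z} - 50 Z v$ ($Y{\left(v,Z \right)} = - 50 Z v + \frac{v}{Z} = \frac{v}{Z} - 50 Z v$)
$\left(2723 - Y{\left(9 \cdot 15,-136 \right)}\right) - -8331 = \left(2723 - \left(\frac{9 \cdot 15}{-136} - - 6800 \cdot 9 \cdot 15\right)\right) - -8331 = \left(2723 - \left(135 \left(- \frac{1}{136}\right) - \left(-6800\right) 135\right)\right) + 8331 = \left(2723 - \left(- \frac{135}{136} + 918000\right)\right) + 8331 = \left(2723 - \frac{124847865}{136}\right) + 8331 = - \frac{124477537}{136} + 8331 = - \frac{123344521}{136}$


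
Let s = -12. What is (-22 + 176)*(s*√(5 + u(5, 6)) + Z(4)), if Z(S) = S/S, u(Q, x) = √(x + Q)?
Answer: 154 - 1848*√(5 + √11) ≈ -5175.4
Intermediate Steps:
u(Q, x) = √(Q + x)
Z(S) = 1
(-22 + 176)*(s*√(5 + u(5, 6)) + Z(4)) = (-22 + 176)*(-12*√(5 + √(5 + 6)) + 1) = 154*(-12*√(5 + √11) + 1) = 154*(1 - 12*√(5 + √11)) = 154 - 1848*√(5 + √11)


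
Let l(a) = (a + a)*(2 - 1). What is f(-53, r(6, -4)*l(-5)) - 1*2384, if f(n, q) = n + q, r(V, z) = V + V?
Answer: -2557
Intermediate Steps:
r(V, z) = 2*V
l(a) = 2*a (l(a) = (2*a)*1 = 2*a)
f(-53, r(6, -4)*l(-5)) - 1*2384 = (-53 + (2*6)*(2*(-5))) - 1*2384 = (-53 + 12*(-10)) - 2384 = (-53 - 120) - 2384 = -173 - 2384 = -2557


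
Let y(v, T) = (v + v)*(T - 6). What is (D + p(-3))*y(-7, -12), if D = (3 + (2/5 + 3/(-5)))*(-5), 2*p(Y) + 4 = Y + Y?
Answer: -4788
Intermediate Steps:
p(Y) = -2 + Y (p(Y) = -2 + (Y + Y)/2 = -2 + (2*Y)/2 = -2 + Y)
y(v, T) = 2*v*(-6 + T) (y(v, T) = (2*v)*(-6 + T) = 2*v*(-6 + T))
D = -14 (D = (3 + (2*(⅕) + 3*(-⅕)))*(-5) = (3 + (⅖ - ⅗))*(-5) = (3 - ⅕)*(-5) = (14/5)*(-5) = -14)
(D + p(-3))*y(-7, -12) = (-14 + (-2 - 3))*(2*(-7)*(-6 - 12)) = (-14 - 5)*(2*(-7)*(-18)) = -19*252 = -4788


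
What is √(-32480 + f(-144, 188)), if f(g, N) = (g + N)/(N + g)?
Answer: I*√32479 ≈ 180.22*I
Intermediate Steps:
f(g, N) = 1 (f(g, N) = (N + g)/(N + g) = 1)
√(-32480 + f(-144, 188)) = √(-32480 + 1) = √(-32479) = I*√32479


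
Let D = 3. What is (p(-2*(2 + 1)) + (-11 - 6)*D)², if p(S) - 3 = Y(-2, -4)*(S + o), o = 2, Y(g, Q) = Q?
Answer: 1024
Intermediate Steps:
p(S) = -5 - 4*S (p(S) = 3 - 4*(S + 2) = 3 - 4*(2 + S) = 3 + (-8 - 4*S) = -5 - 4*S)
(p(-2*(2 + 1)) + (-11 - 6)*D)² = ((-5 - (-8)*(2 + 1)) + (-11 - 6)*3)² = ((-5 - (-8)*3) - 17*3)² = ((-5 - 4*(-6)) - 51)² = ((-5 + 24) - 51)² = (19 - 51)² = (-32)² = 1024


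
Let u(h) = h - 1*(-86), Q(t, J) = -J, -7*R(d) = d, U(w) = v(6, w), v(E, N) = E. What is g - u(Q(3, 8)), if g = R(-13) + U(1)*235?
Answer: 9337/7 ≈ 1333.9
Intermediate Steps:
U(w) = 6
R(d) = -d/7
u(h) = 86 + h (u(h) = h + 86 = 86 + h)
g = 9883/7 (g = -⅐*(-13) + 6*235 = 13/7 + 1410 = 9883/7 ≈ 1411.9)
g - u(Q(3, 8)) = 9883/7 - (86 - 1*8) = 9883/7 - (86 - 8) = 9883/7 - 1*78 = 9883/7 - 78 = 9337/7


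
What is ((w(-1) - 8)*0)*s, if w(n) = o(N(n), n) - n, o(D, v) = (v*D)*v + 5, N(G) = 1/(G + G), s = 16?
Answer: 0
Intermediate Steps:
N(G) = 1/(2*G)
o(D, v) = 5 + D*v² (o(D, v) = (D*v)*v + 5 = D*v² + 5 = 5 + D*v²)
w(n) = 5 - n/2 (w(n) = (5 + (1/(2*n))*n²) - n = (5 + n/2) - n = 5 - n/2)
((w(-1) - 8)*0)*s = (((5 - ½*(-1)) - 8)*0)*16 = (((5 + ½) - 8)*0)*16 = ((11/2 - 8)*0)*16 = -5/2*0*16 = 0*16 = 0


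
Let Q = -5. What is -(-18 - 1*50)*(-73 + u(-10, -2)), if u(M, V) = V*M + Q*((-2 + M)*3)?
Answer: 8636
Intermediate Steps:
u(M, V) = 30 - 15*M + M*V (u(M, V) = V*M - 5*(-2 + M)*3 = M*V - 5*(-6 + 3*M) = M*V + (30 - 15*M) = 30 - 15*M + M*V)
-(-18 - 1*50)*(-73 + u(-10, -2)) = -(-18 - 1*50)*(-73 + (30 - 15*(-10) - 10*(-2))) = -(-18 - 50)*(-73 + (30 + 150 + 20)) = -(-68)*(-73 + 200) = -(-68)*127 = -1*(-8636) = 8636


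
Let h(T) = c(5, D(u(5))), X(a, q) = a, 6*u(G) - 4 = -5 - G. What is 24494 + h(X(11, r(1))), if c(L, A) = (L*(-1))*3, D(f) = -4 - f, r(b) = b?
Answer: 24479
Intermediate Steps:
u(G) = -⅙ - G/6 (u(G) = ⅔ + (-5 - G)/6 = ⅔ + (-⅚ - G/6) = -⅙ - G/6)
c(L, A) = -3*L (c(L, A) = -L*3 = -3*L)
h(T) = -15 (h(T) = -3*5 = -15)
24494 + h(X(11, r(1))) = 24494 - 15 = 24479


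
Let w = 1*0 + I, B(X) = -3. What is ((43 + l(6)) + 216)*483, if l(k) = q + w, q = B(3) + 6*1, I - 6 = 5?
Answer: 131859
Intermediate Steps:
I = 11 (I = 6 + 5 = 11)
w = 11 (w = 1*0 + 11 = 0 + 11 = 11)
q = 3 (q = -3 + 6*1 = -3 + 6 = 3)
l(k) = 14 (l(k) = 3 + 11 = 14)
((43 + l(6)) + 216)*483 = ((43 + 14) + 216)*483 = (57 + 216)*483 = 273*483 = 131859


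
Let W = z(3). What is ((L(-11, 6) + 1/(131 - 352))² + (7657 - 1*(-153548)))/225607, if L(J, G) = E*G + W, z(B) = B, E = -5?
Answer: 7909030429/11018871487 ≈ 0.71777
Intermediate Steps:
W = 3
L(J, G) = 3 - 5*G (L(J, G) = -5*G + 3 = 3 - 5*G)
((L(-11, 6) + 1/(131 - 352))² + (7657 - 1*(-153548)))/225607 = (((3 - 5*6) + 1/(131 - 352))² + (7657 - 1*(-153548)))/225607 = (((3 - 30) + 1/(-221))² + (7657 + 153548))*(1/225607) = ((-27 - 1/221)² + 161205)*(1/225607) = ((-5968/221)² + 161205)*(1/225607) = (35617024/48841 + 161205)*(1/225607) = (7909030429/48841)*(1/225607) = 7909030429/11018871487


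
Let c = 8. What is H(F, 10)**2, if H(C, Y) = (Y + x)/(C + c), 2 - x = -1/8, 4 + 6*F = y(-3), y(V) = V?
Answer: 84681/26896 ≈ 3.1485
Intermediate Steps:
F = -7/6 (F = -2/3 + (1/6)*(-3) = -2/3 - 1/2 = -7/6 ≈ -1.1667)
x = 17/8 (x = 2 - (-1)/8 = 2 - 1*(-1/8) = 2 + 1/8 = 17/8 ≈ 2.1250)
H(C, Y) = (17/8 + Y)/(8 + C) (H(C, Y) = (Y + 17/8)/(C + 8) = (17/8 + Y)/(8 + C))
H(F, 10)**2 = ((17/8 + 10)/(8 - 7/6))**2 = ((97/8)/(41/6))**2 = ((6/41)*(97/8))**2 = (291/164)**2 = 84681/26896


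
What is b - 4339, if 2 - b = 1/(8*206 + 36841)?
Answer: -166926794/38489 ≈ -4337.0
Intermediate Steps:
b = 76977/38489 (b = 2 - 1/(8*206 + 36841) = 2 - 1/(1648 + 36841) = 2 - 1/38489 = 76977/38489 ≈ 2.0000)
b - 4339 = 76977/38489 - 4339 = -166926794/38489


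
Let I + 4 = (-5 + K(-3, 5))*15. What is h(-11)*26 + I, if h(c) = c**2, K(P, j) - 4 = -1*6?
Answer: 3037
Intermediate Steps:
K(P, j) = -2 (K(P, j) = 4 - 1*6 = 4 - 6 = -2)
I = -109 (I = -4 + (-5 - 2)*15 = -4 - 7*15 = -4 - 105 = -109)
h(-11)*26 + I = (-11)**2*26 - 109 = 121*26 - 109 = 3146 - 109 = 3037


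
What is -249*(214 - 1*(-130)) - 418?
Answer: -86074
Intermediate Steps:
-249*(214 - 1*(-130)) - 418 = -249*(214 + 130) - 418 = -249*344 - 418 = -85656 - 418 = -86074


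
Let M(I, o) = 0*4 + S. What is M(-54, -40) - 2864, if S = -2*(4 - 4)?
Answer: -2864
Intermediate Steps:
S = 0 (S = -2*0 = 0)
M(I, o) = 0 (M(I, o) = 0*4 + 0 = 0 + 0 = 0)
M(-54, -40) - 2864 = 0 - 2864 = -2864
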